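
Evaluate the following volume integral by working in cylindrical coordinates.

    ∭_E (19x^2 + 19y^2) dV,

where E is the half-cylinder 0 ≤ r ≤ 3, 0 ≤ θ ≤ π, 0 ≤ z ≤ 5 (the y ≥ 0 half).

In cylindrical coordinates, x = r cos(θ), y = r sin(θ), z = z, and dV = r dr dθ dz.

The integrand becomes 19r^2, so

    ∭_E (19x^2 + 19y^2) dV = ∫_{0}^{π} ∫_{0}^{3} ∫_{0}^{5} (19r^2) · r dz dr dθ.

Inner (z): 95r^3.
Middle (r from 0 to 3): 7695/4.
Outer (θ): 7695π/4.

Therefore the triple integral equals 7695π/4.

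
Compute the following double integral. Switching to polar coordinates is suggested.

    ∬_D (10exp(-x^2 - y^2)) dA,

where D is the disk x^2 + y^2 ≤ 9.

The region D is 0 ≤ r ≤ 3, 0 ≤ θ ≤ 2π in polar coordinates, where x = r cos(θ), y = r sin(θ), and dA = r dr dθ.

Under the substitution, the integrand becomes 10exp(-r^2), so

    ∬_D (10exp(-x^2 - y^2)) dA = ∫_{0}^{2π} ∫_{0}^{3} (10exp(-r^2)) · r dr dθ.

Inner integral (in r): ∫_{0}^{3} (10exp(-r^2)) · r dr = 5 - 5exp(-9).

Outer integral (in θ): ∫_{0}^{2π} (5 - 5exp(-9)) dθ = -10π exp(-9) + 10π.

Therefore ∬_D (10exp(-x^2 - y^2)) dA = -10π exp(-9) + 10π.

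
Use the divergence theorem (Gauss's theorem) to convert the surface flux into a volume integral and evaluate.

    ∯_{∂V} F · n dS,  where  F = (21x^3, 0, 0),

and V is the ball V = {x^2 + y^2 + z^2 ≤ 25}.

By the divergence theorem,

    ∯_{∂V} F · n dS = ∭_V (∇ · F) dV.

Compute the divergence:
    ∇ · F = ∂F_x/∂x + ∂F_y/∂y + ∂F_z/∂z = 63x^2 + 0 + 0 = 63x^2.

In spherical coordinates, x = ρ sin(φ) cos(θ), y = ρ sin(φ) sin(θ), z = ρ cos(φ), dV = ρ^2 sin(φ) dρ dφ dθ, with 0 ≤ ρ ≤ 5, 0 ≤ φ ≤ π, 0 ≤ θ ≤ 2π.

The integrand, after substitution and multiplying by the volume element, becomes (63ρ^2sin(φ)^2cos(θ)^2) · ρ^2 sin(φ), so

    ∭_V (∇·F) dV = ∫_0^{2π} ∫_0^{π} ∫_0^{5} (63ρ^2sin(φ)^2cos(θ)^2) · ρ^2 sin(φ) dρ dφ dθ.

Inner (ρ from 0 to 5): 39375sin(φ)^3cos(θ)^2.
Middle (φ from 0 to π): 52500cos(θ)^2.
Outer (θ from 0 to 2π): 52500π.

Therefore ∯_{∂V} F · n dS = 52500π.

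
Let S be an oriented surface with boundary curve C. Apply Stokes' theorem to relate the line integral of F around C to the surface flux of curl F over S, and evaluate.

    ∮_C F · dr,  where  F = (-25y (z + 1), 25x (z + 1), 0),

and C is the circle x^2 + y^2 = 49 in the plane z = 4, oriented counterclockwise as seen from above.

Let S be the flat disk x^2 + y^2 ≤ 49 in the plane z = 4, with upward unit normal n̂ = ẑ. By Stokes' theorem,

    ∮_C F · dr = ∬_S (∇ × F) · n̂ dS = ∬_D (curl F)_z dA,

where D is the disk x^2 + y^2 ≤ 49.

Compute the curl of F = (-25y (z + 1), 25x (z + 1), 0):
    (∇ × F)_x = ∂F_z/∂y - ∂F_y/∂z = -25x,
    (∇ × F)_y = ∂F_x/∂z - ∂F_z/∂x = -25y,
    (∇ × F)_z = ∂F_y/∂x - ∂F_x/∂y = 50z + 50.

On z = 4, (curl F)_z = 250.

Convert to polar (x = r cos θ, y = r sin θ, dA = r dr dθ); the integrand becomes 250, so

    ∬_D (curl F)_z dA = ∫_0^{2π} ∫_0^{7} (250) · r dr dθ.

Inner (r from 0 to 7): 6125.
Outer (θ from 0 to 2π): 12250π.

Therefore ∮_C F · dr = 12250π.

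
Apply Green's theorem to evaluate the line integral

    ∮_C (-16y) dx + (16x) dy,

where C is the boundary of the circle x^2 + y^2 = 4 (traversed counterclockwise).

Green's theorem converts the closed line integral into a double integral over the enclosed region D:

    ∮_C P dx + Q dy = ∬_D (∂Q/∂x - ∂P/∂y) dA.

Here P = -16y, Q = 16x, so

    ∂Q/∂x = 16,    ∂P/∂y = -16,
    ∂Q/∂x - ∂P/∂y = 32.

D is the region x^2 + y^2 ≤ 4. Evaluating the double integral:

In polar coordinates (x = r cos θ, y = r sin θ, dA = r dr dθ) the integrand becomes 32, so

    ∬_D (32) dA = ∫_0^{2π} ∫_0^{2} (32) · r dr dθ.

Inner (r from 0 to 2): 64.
Outer (θ from 0 to 2π): 128π.

Therefore ∮_C P dx + Q dy = 128π.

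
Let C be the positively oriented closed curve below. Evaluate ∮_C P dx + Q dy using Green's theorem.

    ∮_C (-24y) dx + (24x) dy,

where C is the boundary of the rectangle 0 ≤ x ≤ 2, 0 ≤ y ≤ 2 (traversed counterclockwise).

Green's theorem converts the closed line integral into a double integral over the enclosed region D:

    ∮_C P dx + Q dy = ∬_D (∂Q/∂x - ∂P/∂y) dA.

Here P = -24y, Q = 24x, so

    ∂Q/∂x = 24,    ∂P/∂y = -24,
    ∂Q/∂x - ∂P/∂y = 48.

D is the region 0 ≤ x ≤ 2, 0 ≤ y ≤ 2. Evaluating the double integral:

    ∬_D (48) dA = ∫_0^{2} ∫_0^{2} (48) dy dx.

Inner (y from 0 to 2): 96.
Outer (x from 0 to 2): 192.

Therefore ∮_C P dx + Q dy = 192.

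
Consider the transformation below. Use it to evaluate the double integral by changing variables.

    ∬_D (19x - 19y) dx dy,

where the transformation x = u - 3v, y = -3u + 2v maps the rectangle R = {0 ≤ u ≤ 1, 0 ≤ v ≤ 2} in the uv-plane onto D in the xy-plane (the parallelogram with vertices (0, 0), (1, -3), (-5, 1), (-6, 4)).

Compute the Jacobian determinant of (x, y) with respect to (u, v):

    ∂(x,y)/∂(u,v) = | 1  -3 | = (1)(2) - (-3)(-3) = -7.
                   | -3  2 |

Its absolute value is |J| = 7 (the area scaling factor).

Substituting x = u - 3v, y = -3u + 2v into the integrand,

    19x - 19y → 76u - 95v,

so the integral becomes

    ∬_R (76u - 95v) · |J| du dv = ∫_0^1 ∫_0^2 (532u - 665v) dv du.

Inner (v): 1064u - 1330.
Outer (u): -798.

Therefore ∬_D (19x - 19y) dx dy = -798.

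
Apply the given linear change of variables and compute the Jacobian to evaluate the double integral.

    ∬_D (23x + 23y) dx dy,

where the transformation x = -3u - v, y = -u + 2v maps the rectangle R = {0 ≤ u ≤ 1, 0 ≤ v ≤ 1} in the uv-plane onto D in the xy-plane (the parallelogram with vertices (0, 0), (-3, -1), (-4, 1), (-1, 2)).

Compute the Jacobian determinant of (x, y) with respect to (u, v):

    ∂(x,y)/∂(u,v) = | -3  -1 | = (-3)(2) - (-1)(-1) = -7.
                   | -1  2 |

Its absolute value is |J| = 7 (the area scaling factor).

Substituting x = -3u - v, y = -u + 2v into the integrand,

    23x + 23y → -92u + 23v,

so the integral becomes

    ∬_R (-92u + 23v) · |J| du dv = ∫_0^1 ∫_0^1 (-644u + 161v) dv du.

Inner (v): 161/2 - 644u.
Outer (u): -483/2.

Therefore ∬_D (23x + 23y) dx dy = -483/2.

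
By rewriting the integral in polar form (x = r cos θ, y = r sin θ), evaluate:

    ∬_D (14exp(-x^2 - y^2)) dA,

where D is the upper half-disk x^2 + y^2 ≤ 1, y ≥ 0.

The region D is 0 ≤ r ≤ 1, 0 ≤ θ ≤ π in polar coordinates, where x = r cos(θ), y = r sin(θ), and dA = r dr dθ.

Under the substitution, the integrand becomes 14exp(-r^2), so

    ∬_D (14exp(-x^2 - y^2)) dA = ∫_{0}^{π} ∫_{0}^{1} (14exp(-r^2)) · r dr dθ.

Inner integral (in r): ∫_{0}^{1} (14exp(-r^2)) · r dr = 7 - 7exp(-1).

Outer integral (in θ): ∫_{0}^{π} (7 - 7exp(-1)) dθ = -7π exp(-1) + 7π.

Therefore ∬_D (14exp(-x^2 - y^2)) dA = -7π exp(-1) + 7π.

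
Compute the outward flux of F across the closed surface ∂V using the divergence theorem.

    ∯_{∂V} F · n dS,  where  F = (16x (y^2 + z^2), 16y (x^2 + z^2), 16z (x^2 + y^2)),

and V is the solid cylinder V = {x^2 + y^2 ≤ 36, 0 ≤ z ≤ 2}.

By the divergence theorem,

    ∯_{∂V} F · n dS = ∭_V (∇ · F) dV.

Compute the divergence:
    ∇ · F = ∂F_x/∂x + ∂F_y/∂y + ∂F_z/∂z = 16y^2 + 16z^2 + 16x^2 + 16z^2 + 16x^2 + 16y^2 = 32x^2 + 32y^2 + 32z^2.

In cylindrical coordinates, x = r cos(θ), y = r sin(θ), z = z, dV = r dr dθ dz, with 0 ≤ r ≤ 6, 0 ≤ θ ≤ 2π, 0 ≤ z ≤ 2.

The integrand, after substitution and multiplying by the volume element, becomes (32r^2 + 32z^2) · r, so

    ∭_V (∇·F) dV = ∫_0^{2π} ∫_0^{6} ∫_0^{2} (32r^2 + 32z^2) · r dz dr dθ.

Inner (z from 0 to 2): 64r (r^2 + 4/3).
Middle (r from 0 to 6): 22272.
Outer (θ from 0 to 2π): 44544π.

Therefore ∯_{∂V} F · n dS = 44544π.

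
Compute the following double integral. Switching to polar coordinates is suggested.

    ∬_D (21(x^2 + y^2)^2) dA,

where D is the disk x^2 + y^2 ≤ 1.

The region D is 0 ≤ r ≤ 1, 0 ≤ θ ≤ 2π in polar coordinates, where x = r cos(θ), y = r sin(θ), and dA = r dr dθ.

Under the substitution, the integrand becomes 21r^4, so

    ∬_D (21(x^2 + y^2)^2) dA = ∫_{0}^{2π} ∫_{0}^{1} (21r^4) · r dr dθ.

Inner integral (in r): ∫_{0}^{1} (21r^4) · r dr = 7/2.

Outer integral (in θ): ∫_{0}^{2π} (7/2) dθ = 7π.

Therefore ∬_D (21(x^2 + y^2)^2) dA = 7π.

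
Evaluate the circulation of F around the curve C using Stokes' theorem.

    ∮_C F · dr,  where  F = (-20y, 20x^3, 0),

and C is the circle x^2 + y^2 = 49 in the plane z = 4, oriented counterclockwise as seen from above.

Let S be the flat disk x^2 + y^2 ≤ 49 in the plane z = 4, with upward unit normal n̂ = ẑ. By Stokes' theorem,

    ∮_C F · dr = ∬_S (∇ × F) · n̂ dS = ∬_D (curl F)_z dA,

where D is the disk x^2 + y^2 ≤ 49.

Compute the curl of F = (-20y, 20x^3, 0):
    (∇ × F)_x = ∂F_z/∂y - ∂F_y/∂z = 0,
    (∇ × F)_y = ∂F_x/∂z - ∂F_z/∂x = 0,
    (∇ × F)_z = ∂F_y/∂x - ∂F_x/∂y = 60x^2 + 20.

On z = 4, (curl F)_z = 60x^2 + 20.

Convert to polar (x = r cos θ, y = r sin θ, dA = r dr dθ); the integrand becomes 60r^2cos(θ)^2 + 20, so

    ∬_D (curl F)_z dA = ∫_0^{2π} ∫_0^{7} (60r^2cos(θ)^2 + 20) · r dr dθ.

Inner (r from 0 to 7): 36015cos(θ)^2 + 490.
Outer (θ from 0 to 2π): 36995π.

Therefore ∮_C F · dr = 36995π.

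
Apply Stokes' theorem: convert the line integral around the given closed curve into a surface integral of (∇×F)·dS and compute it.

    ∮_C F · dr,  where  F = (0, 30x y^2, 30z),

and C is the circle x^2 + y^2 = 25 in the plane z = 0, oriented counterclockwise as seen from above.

Let S be the flat disk x^2 + y^2 ≤ 25 in the plane z = 0, with upward unit normal n̂ = ẑ. By Stokes' theorem,

    ∮_C F · dr = ∬_S (∇ × F) · n̂ dS = ∬_D (curl F)_z dA,

where D is the disk x^2 + y^2 ≤ 25.

Compute the curl of F = (0, 30x y^2, 30z):
    (∇ × F)_x = ∂F_z/∂y - ∂F_y/∂z = 0,
    (∇ × F)_y = ∂F_x/∂z - ∂F_z/∂x = 0,
    (∇ × F)_z = ∂F_y/∂x - ∂F_x/∂y = 30y^2.

On z = 0, (curl F)_z = 30y^2.

Convert to polar (x = r cos θ, y = r sin θ, dA = r dr dθ); the integrand becomes 30r^2sin(θ)^2, so

    ∬_D (curl F)_z dA = ∫_0^{2π} ∫_0^{5} (30r^2sin(θ)^2) · r dr dθ.

Inner (r from 0 to 5): 9375sin(θ)^2/2.
Outer (θ from 0 to 2π): 9375π/2.

Therefore ∮_C F · dr = 9375π/2.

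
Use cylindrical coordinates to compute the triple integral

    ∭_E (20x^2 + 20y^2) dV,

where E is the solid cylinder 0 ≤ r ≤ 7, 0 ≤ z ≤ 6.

In cylindrical coordinates, x = r cos(θ), y = r sin(θ), z = z, and dV = r dr dθ dz.

The integrand becomes 20r^2, so

    ∭_E (20x^2 + 20y^2) dV = ∫_{0}^{2π} ∫_{0}^{7} ∫_{0}^{6} (20r^2) · r dz dr dθ.

Inner (z): 120r^3.
Middle (r from 0 to 7): 72030.
Outer (θ): 144060π.

Therefore the triple integral equals 144060π.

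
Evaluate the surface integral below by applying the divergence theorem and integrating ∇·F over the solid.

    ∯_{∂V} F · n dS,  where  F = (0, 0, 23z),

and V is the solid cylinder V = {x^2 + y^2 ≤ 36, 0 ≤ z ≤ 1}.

By the divergence theorem,

    ∯_{∂V} F · n dS = ∭_V (∇ · F) dV.

Compute the divergence:
    ∇ · F = ∂F_x/∂x + ∂F_y/∂y + ∂F_z/∂z = 0 + 0 + 23 = 23.

In cylindrical coordinates, x = r cos(θ), y = r sin(θ), z = z, dV = r dr dθ dz, with 0 ≤ r ≤ 6, 0 ≤ θ ≤ 2π, 0 ≤ z ≤ 1.

The integrand, after substitution and multiplying by the volume element, becomes (23) · r, so

    ∭_V (∇·F) dV = ∫_0^{2π} ∫_0^{6} ∫_0^{1} (23) · r dz dr dθ.

Inner (z from 0 to 1): 23r.
Middle (r from 0 to 6): 414.
Outer (θ from 0 to 2π): 828π.

Therefore ∯_{∂V} F · n dS = 828π.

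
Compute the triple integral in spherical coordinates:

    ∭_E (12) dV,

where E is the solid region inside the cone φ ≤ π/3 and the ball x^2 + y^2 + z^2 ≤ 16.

In spherical coordinates, x = ρ sin(φ) cos(θ), y = ρ sin(φ) sin(θ), z = ρ cos(φ), and dV = ρ^2 sin(φ) dρ dφ dθ.

The integrand becomes 12, so

    ∭_E (12) dV = ∫_{0}^{2π} ∫_{0}^{π/3} ∫_{0}^{4} (12) · ρ^2 sin(φ) dρ dφ dθ.

Inner (ρ): 256sin(φ).
Middle (φ): 128.
Outer (θ): 256π.

Therefore the triple integral equals 256π.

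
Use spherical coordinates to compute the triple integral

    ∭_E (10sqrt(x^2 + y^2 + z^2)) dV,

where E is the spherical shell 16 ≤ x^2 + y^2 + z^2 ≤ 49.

In spherical coordinates, x = ρ sin(φ) cos(θ), y = ρ sin(φ) sin(θ), z = ρ cos(φ), and dV = ρ^2 sin(φ) dρ dφ dθ.

The integrand becomes 10ρ, so

    ∭_E (10sqrt(x^2 + y^2 + z^2)) dV = ∫_{0}^{2π} ∫_{0}^{π} ∫_{4}^{7} (10ρ) · ρ^2 sin(φ) dρ dφ dθ.

Inner (ρ): 10725sin(φ)/2.
Middle (φ): 10725.
Outer (θ): 21450π.

Therefore the triple integral equals 21450π.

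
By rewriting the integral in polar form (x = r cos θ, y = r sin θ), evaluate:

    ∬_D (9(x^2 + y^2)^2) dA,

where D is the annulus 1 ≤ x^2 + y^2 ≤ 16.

The region D is 1 ≤ r ≤ 4, 0 ≤ θ ≤ 2π in polar coordinates, where x = r cos(θ), y = r sin(θ), and dA = r dr dθ.

Under the substitution, the integrand becomes 9r^4, so

    ∬_D (9(x^2 + y^2)^2) dA = ∫_{0}^{2π} ∫_{1}^{4} (9r^4) · r dr dθ.

Inner integral (in r): ∫_{1}^{4} (9r^4) · r dr = 12285/2.

Outer integral (in θ): ∫_{0}^{2π} (12285/2) dθ = 12285π.

Therefore ∬_D (9(x^2 + y^2)^2) dA = 12285π.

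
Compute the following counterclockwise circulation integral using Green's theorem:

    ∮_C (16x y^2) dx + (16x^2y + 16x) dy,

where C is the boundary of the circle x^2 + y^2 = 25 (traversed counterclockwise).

Green's theorem converts the closed line integral into a double integral over the enclosed region D:

    ∮_C P dx + Q dy = ∬_D (∂Q/∂x - ∂P/∂y) dA.

Here P = 16x y^2, Q = 16x^2y + 16x, so

    ∂Q/∂x = 32x y + 16,    ∂P/∂y = 32x y,
    ∂Q/∂x - ∂P/∂y = 16.

D is the region x^2 + y^2 ≤ 25. Evaluating the double integral:

In polar coordinates (x = r cos θ, y = r sin θ, dA = r dr dθ) the integrand becomes 16, so

    ∬_D (16) dA = ∫_0^{2π} ∫_0^{5} (16) · r dr dθ.

Inner (r from 0 to 5): 200.
Outer (θ from 0 to 2π): 400π.

Therefore ∮_C P dx + Q dy = 400π.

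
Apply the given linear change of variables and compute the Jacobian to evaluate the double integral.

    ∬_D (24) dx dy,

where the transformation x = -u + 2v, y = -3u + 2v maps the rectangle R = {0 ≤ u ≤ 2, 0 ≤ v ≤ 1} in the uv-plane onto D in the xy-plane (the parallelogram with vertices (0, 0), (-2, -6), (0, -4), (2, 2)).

Compute the Jacobian determinant of (x, y) with respect to (u, v):

    ∂(x,y)/∂(u,v) = | -1  2 | = (-1)(2) - (2)(-3) = 4.
                   | -3  2 |

Its absolute value is |J| = 4 (the area scaling factor).

Substituting x = -u + 2v, y = -3u + 2v into the integrand,

    24 → 24,

so the integral becomes

    ∬_R (24) · |J| du dv = ∫_0^2 ∫_0^1 (96) dv du.

Inner (v): 96.
Outer (u): 192.

Therefore ∬_D (24) dx dy = 192.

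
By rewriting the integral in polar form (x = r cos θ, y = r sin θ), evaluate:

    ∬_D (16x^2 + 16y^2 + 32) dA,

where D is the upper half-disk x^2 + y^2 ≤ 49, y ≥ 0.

The region D is 0 ≤ r ≤ 7, 0 ≤ θ ≤ π in polar coordinates, where x = r cos(θ), y = r sin(θ), and dA = r dr dθ.

Under the substitution, the integrand becomes 16r^2 + 32, so

    ∬_D (16x^2 + 16y^2 + 32) dA = ∫_{0}^{π} ∫_{0}^{7} (16r^2 + 32) · r dr dθ.

Inner integral (in r): ∫_{0}^{7} (16r^2 + 32) · r dr = 10388.

Outer integral (in θ): ∫_{0}^{π} (10388) dθ = 10388π.

Therefore ∬_D (16x^2 + 16y^2 + 32) dA = 10388π.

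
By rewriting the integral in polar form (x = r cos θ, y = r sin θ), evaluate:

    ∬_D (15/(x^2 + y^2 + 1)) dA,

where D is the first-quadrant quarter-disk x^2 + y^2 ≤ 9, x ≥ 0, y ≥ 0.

The region D is 0 ≤ r ≤ 3, 0 ≤ θ ≤ π/2 in polar coordinates, where x = r cos(θ), y = r sin(θ), and dA = r dr dθ.

Under the substitution, the integrand becomes 15/(r^2 + 1), so

    ∬_D (15/(x^2 + y^2 + 1)) dA = ∫_{0}^{π/2} ∫_{0}^{3} (15/(r^2 + 1)) · r dr dθ.

Inner integral (in r): ∫_{0}^{3} (15/(r^2 + 1)) · r dr = 15log(10)/2.

Outer integral (in θ): ∫_{0}^{π/2} (15log(10)/2) dθ = 15π log(10)/4.

Therefore ∬_D (15/(x^2 + y^2 + 1)) dA = 15π log(10)/4.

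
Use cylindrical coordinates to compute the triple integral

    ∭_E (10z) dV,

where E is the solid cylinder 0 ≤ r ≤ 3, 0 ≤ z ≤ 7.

In cylindrical coordinates, x = r cos(θ), y = r sin(θ), z = z, and dV = r dr dθ dz.

The integrand becomes 10z, so

    ∭_E (10z) dV = ∫_{0}^{2π} ∫_{0}^{3} ∫_{0}^{7} (10z) · r dz dr dθ.

Inner (z): 245r.
Middle (r from 0 to 3): 2205/2.
Outer (θ): 2205π.

Therefore the triple integral equals 2205π.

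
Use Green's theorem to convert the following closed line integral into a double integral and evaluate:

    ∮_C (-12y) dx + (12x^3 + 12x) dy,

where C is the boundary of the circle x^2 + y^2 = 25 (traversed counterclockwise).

Green's theorem converts the closed line integral into a double integral over the enclosed region D:

    ∮_C P dx + Q dy = ∬_D (∂Q/∂x - ∂P/∂y) dA.

Here P = -12y, Q = 12x^3 + 12x, so

    ∂Q/∂x = 36x^2 + 12,    ∂P/∂y = -12,
    ∂Q/∂x - ∂P/∂y = 36x^2 + 24.

D is the region x^2 + y^2 ≤ 25. Evaluating the double integral:

In polar coordinates (x = r cos θ, y = r sin θ, dA = r dr dθ) the integrand becomes 36r^2cos(θ)^2 + 24, so

    ∬_D (36x^2 + 24) dA = ∫_0^{2π} ∫_0^{5} (36r^2cos(θ)^2 + 24) · r dr dθ.

Inner (r from 0 to 5): 5625cos(θ)^2 + 300.
Outer (θ from 0 to 2π): 6225π.

Therefore ∮_C P dx + Q dy = 6225π.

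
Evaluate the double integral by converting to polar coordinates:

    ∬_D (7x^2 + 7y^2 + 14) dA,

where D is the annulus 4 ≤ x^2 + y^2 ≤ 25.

The region D is 2 ≤ r ≤ 5, 0 ≤ θ ≤ 2π in polar coordinates, where x = r cos(θ), y = r sin(θ), and dA = r dr dθ.

Under the substitution, the integrand becomes 7r^2 + 14, so

    ∬_D (7x^2 + 7y^2 + 14) dA = ∫_{0}^{2π} ∫_{2}^{5} (7r^2 + 14) · r dr dθ.

Inner integral (in r): ∫_{2}^{5} (7r^2 + 14) · r dr = 4851/4.

Outer integral (in θ): ∫_{0}^{2π} (4851/4) dθ = 4851π/2.

Therefore ∬_D (7x^2 + 7y^2 + 14) dA = 4851π/2.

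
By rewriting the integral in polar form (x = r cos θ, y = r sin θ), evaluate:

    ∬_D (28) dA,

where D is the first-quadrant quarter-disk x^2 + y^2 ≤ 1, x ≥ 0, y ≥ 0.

The region D is 0 ≤ r ≤ 1, 0 ≤ θ ≤ π/2 in polar coordinates, where x = r cos(θ), y = r sin(θ), and dA = r dr dθ.

Under the substitution, the integrand becomes 28, so

    ∬_D (28) dA = ∫_{0}^{π/2} ∫_{0}^{1} (28) · r dr dθ.

Inner integral (in r): ∫_{0}^{1} (28) · r dr = 14.

Outer integral (in θ): ∫_{0}^{π/2} (14) dθ = 7π.

Therefore ∬_D (28) dA = 7π.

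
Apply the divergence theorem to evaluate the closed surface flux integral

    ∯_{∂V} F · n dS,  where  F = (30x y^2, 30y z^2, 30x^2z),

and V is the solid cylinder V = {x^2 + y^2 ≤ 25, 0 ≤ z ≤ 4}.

By the divergence theorem,

    ∯_{∂V} F · n dS = ∭_V (∇ · F) dV.

Compute the divergence:
    ∇ · F = ∂F_x/∂x + ∂F_y/∂y + ∂F_z/∂z = 30y^2 + 30z^2 + 30x^2 = 30x^2 + 30y^2 + 30z^2.

In cylindrical coordinates, x = r cos(θ), y = r sin(θ), z = z, dV = r dr dθ dz, with 0 ≤ r ≤ 5, 0 ≤ θ ≤ 2π, 0 ≤ z ≤ 4.

The integrand, after substitution and multiplying by the volume element, becomes (30r^2 + 30z^2) · r, so

    ∭_V (∇·F) dV = ∫_0^{2π} ∫_0^{5} ∫_0^{4} (30r^2 + 30z^2) · r dz dr dθ.

Inner (z from 0 to 4): 120r^3 + 640r.
Middle (r from 0 to 5): 26750.
Outer (θ from 0 to 2π): 53500π.

Therefore ∯_{∂V} F · n dS = 53500π.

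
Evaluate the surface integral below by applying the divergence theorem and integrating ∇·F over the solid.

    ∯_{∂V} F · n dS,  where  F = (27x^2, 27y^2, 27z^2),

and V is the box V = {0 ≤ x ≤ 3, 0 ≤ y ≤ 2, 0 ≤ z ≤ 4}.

By the divergence theorem,

    ∯_{∂V} F · n dS = ∭_V (∇ · F) dV.

Compute the divergence:
    ∇ · F = ∂F_x/∂x + ∂F_y/∂y + ∂F_z/∂z = 54x + 54y + 54z.

V is a rectangular box, so dV = dx dy dz with 0 ≤ x ≤ 3, 0 ≤ y ≤ 2, 0 ≤ z ≤ 4.

Integrate (54x + 54y + 54z) over V as an iterated integral:

    ∭_V (∇·F) dV = ∫_0^{3} ∫_0^{2} ∫_0^{4} (54x + 54y + 54z) dz dy dx.

Inner (z from 0 to 4): 216x + 216y + 432.
Middle (y from 0 to 2): 432x + 1296.
Outer (x from 0 to 3): 5832.

Therefore ∯_{∂V} F · n dS = 5832.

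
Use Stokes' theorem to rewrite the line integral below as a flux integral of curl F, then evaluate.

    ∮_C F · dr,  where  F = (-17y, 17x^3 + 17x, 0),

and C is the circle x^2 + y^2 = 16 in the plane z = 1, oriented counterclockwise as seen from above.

Let S be the flat disk x^2 + y^2 ≤ 16 in the plane z = 1, with upward unit normal n̂ = ẑ. By Stokes' theorem,

    ∮_C F · dr = ∬_S (∇ × F) · n̂ dS = ∬_D (curl F)_z dA,

where D is the disk x^2 + y^2 ≤ 16.

Compute the curl of F = (-17y, 17x^3 + 17x, 0):
    (∇ × F)_x = ∂F_z/∂y - ∂F_y/∂z = 0,
    (∇ × F)_y = ∂F_x/∂z - ∂F_z/∂x = 0,
    (∇ × F)_z = ∂F_y/∂x - ∂F_x/∂y = 51x^2 + 34.

On z = 1, (curl F)_z = 51x^2 + 34.

Convert to polar (x = r cos θ, y = r sin θ, dA = r dr dθ); the integrand becomes 51r^2cos(θ)^2 + 34, so

    ∬_D (curl F)_z dA = ∫_0^{2π} ∫_0^{4} (51r^2cos(θ)^2 + 34) · r dr dθ.

Inner (r from 0 to 4): 3264cos(θ)^2 + 272.
Outer (θ from 0 to 2π): 3808π.

Therefore ∮_C F · dr = 3808π.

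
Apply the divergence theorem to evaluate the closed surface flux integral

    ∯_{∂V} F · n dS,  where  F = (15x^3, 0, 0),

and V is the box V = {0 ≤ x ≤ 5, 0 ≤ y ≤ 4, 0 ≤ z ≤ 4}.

By the divergence theorem,

    ∯_{∂V} F · n dS = ∭_V (∇ · F) dV.

Compute the divergence:
    ∇ · F = ∂F_x/∂x + ∂F_y/∂y + ∂F_z/∂z = 45x^2 + 0 + 0 = 45x^2.

V is a rectangular box, so dV = dx dy dz with 0 ≤ x ≤ 5, 0 ≤ y ≤ 4, 0 ≤ z ≤ 4.

Integrate (45x^2) over V as an iterated integral:

    ∭_V (∇·F) dV = ∫_0^{5} ∫_0^{4} ∫_0^{4} (45x^2) dz dy dx.

Inner (z from 0 to 4): 180x^2.
Middle (y from 0 to 4): 720x^2.
Outer (x from 0 to 5): 30000.

Therefore ∯_{∂V} F · n dS = 30000.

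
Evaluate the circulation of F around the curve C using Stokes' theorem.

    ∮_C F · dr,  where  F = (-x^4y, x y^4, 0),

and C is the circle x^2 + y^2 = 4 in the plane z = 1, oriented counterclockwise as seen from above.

Let S be the flat disk x^2 + y^2 ≤ 4 in the plane z = 1, with upward unit normal n̂ = ẑ. By Stokes' theorem,

    ∮_C F · dr = ∬_S (∇ × F) · n̂ dS = ∬_D (curl F)_z dA,

where D is the disk x^2 + y^2 ≤ 4.

Compute the curl of F = (-x^4y, x y^4, 0):
    (∇ × F)_x = ∂F_z/∂y - ∂F_y/∂z = 0,
    (∇ × F)_y = ∂F_x/∂z - ∂F_z/∂x = 0,
    (∇ × F)_z = ∂F_y/∂x - ∂F_x/∂y = x^4 + y^4.

On z = 1, (curl F)_z = x^4 + y^4.

Convert to polar (x = r cos θ, y = r sin θ, dA = r dr dθ); the integrand becomes r^4(sin(θ)^4 + cos(θ)^4), so

    ∬_D (curl F)_z dA = ∫_0^{2π} ∫_0^{2} (r^4(sin(θ)^4 + cos(θ)^4)) · r dr dθ.

Inner (r from 0 to 2): 32sin(θ)^4/3 + 32cos(θ)^4/3.
Outer (θ from 0 to 2π): 16π.

Therefore ∮_C F · dr = 16π.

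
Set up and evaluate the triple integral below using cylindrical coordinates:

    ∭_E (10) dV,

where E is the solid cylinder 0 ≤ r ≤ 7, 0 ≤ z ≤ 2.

In cylindrical coordinates, x = r cos(θ), y = r sin(θ), z = z, and dV = r dr dθ dz.

The integrand becomes 10, so

    ∭_E (10) dV = ∫_{0}^{2π} ∫_{0}^{7} ∫_{0}^{2} (10) · r dz dr dθ.

Inner (z): 20r.
Middle (r from 0 to 7): 490.
Outer (θ): 980π.

Therefore the triple integral equals 980π.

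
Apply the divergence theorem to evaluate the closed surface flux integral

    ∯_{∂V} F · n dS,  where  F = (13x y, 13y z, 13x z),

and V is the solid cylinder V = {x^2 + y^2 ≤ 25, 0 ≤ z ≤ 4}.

By the divergence theorem,

    ∯_{∂V} F · n dS = ∭_V (∇ · F) dV.

Compute the divergence:
    ∇ · F = ∂F_x/∂x + ∂F_y/∂y + ∂F_z/∂z = 13y + 13z + 13x = 13x + 13y + 13z.

In cylindrical coordinates, x = r cos(θ), y = r sin(θ), z = z, dV = r dr dθ dz, with 0 ≤ r ≤ 5, 0 ≤ θ ≤ 2π, 0 ≤ z ≤ 4.

The integrand, after substitution and multiplying by the volume element, becomes (13sqrt(2)r sin(θ + π/4) + 13z) · r, so

    ∭_V (∇·F) dV = ∫_0^{2π} ∫_0^{5} ∫_0^{4} (13sqrt(2)r sin(θ + π/4) + 13z) · r dz dr dθ.

Inner (z from 0 to 4): 52r (sqrt(2)r sin(θ + π/4) + 2).
Middle (r from 0 to 5): 6500sqrt(2)sin(θ + π/4)/3 + 1300.
Outer (θ from 0 to 2π): 2600π.

Therefore ∯_{∂V} F · n dS = 2600π.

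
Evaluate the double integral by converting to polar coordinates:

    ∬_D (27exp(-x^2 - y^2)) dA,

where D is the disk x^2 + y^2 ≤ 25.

The region D is 0 ≤ r ≤ 5, 0 ≤ θ ≤ 2π in polar coordinates, where x = r cos(θ), y = r sin(θ), and dA = r dr dθ.

Under the substitution, the integrand becomes 27exp(-r^2), so

    ∬_D (27exp(-x^2 - y^2)) dA = ∫_{0}^{2π} ∫_{0}^{5} (27exp(-r^2)) · r dr dθ.

Inner integral (in r): ∫_{0}^{5} (27exp(-r^2)) · r dr = 27/2 - 27exp(-25)/2.

Outer integral (in θ): ∫_{0}^{2π} (27/2 - 27exp(-25)/2) dθ = -27π exp(-25) + 27π.

Therefore ∬_D (27exp(-x^2 - y^2)) dA = -27π exp(-25) + 27π.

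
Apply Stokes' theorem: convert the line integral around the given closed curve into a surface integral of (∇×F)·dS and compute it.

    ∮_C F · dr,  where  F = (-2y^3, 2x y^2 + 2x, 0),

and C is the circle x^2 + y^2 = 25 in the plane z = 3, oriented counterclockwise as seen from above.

Let S be the flat disk x^2 + y^2 ≤ 25 in the plane z = 3, with upward unit normal n̂ = ẑ. By Stokes' theorem,

    ∮_C F · dr = ∬_S (∇ × F) · n̂ dS = ∬_D (curl F)_z dA,

where D is the disk x^2 + y^2 ≤ 25.

Compute the curl of F = (-2y^3, 2x y^2 + 2x, 0):
    (∇ × F)_x = ∂F_z/∂y - ∂F_y/∂z = 0,
    (∇ × F)_y = ∂F_x/∂z - ∂F_z/∂x = 0,
    (∇ × F)_z = ∂F_y/∂x - ∂F_x/∂y = 8y^2 + 2.

On z = 3, (curl F)_z = 8y^2 + 2.

Convert to polar (x = r cos θ, y = r sin θ, dA = r dr dθ); the integrand becomes 8r^2sin(θ)^2 + 2, so

    ∬_D (curl F)_z dA = ∫_0^{2π} ∫_0^{5} (8r^2sin(θ)^2 + 2) · r dr dθ.

Inner (r from 0 to 5): 1250sin(θ)^2 + 25.
Outer (θ from 0 to 2π): 1300π.

Therefore ∮_C F · dr = 1300π.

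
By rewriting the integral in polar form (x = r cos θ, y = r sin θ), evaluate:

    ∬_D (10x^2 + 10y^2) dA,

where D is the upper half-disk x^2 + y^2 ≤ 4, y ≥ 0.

The region D is 0 ≤ r ≤ 2, 0 ≤ θ ≤ π in polar coordinates, where x = r cos(θ), y = r sin(θ), and dA = r dr dθ.

Under the substitution, the integrand becomes 10r^2, so

    ∬_D (10x^2 + 10y^2) dA = ∫_{0}^{π} ∫_{0}^{2} (10r^2) · r dr dθ.

Inner integral (in r): ∫_{0}^{2} (10r^2) · r dr = 40.

Outer integral (in θ): ∫_{0}^{π} (40) dθ = 40π.

Therefore ∬_D (10x^2 + 10y^2) dA = 40π.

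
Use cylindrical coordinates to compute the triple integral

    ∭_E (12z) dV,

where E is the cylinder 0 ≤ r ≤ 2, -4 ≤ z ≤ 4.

In cylindrical coordinates, x = r cos(θ), y = r sin(θ), z = z, and dV = r dr dθ dz.

The integrand becomes 12z, so

    ∭_E (12z) dV = ∫_{0}^{2π} ∫_{0}^{2} ∫_{-4}^{4} (12z) · r dz dr dθ.

Inner (z): 0.
Middle (r from 0 to 2): 0.
Outer (θ): 0.

Therefore the triple integral equals 0.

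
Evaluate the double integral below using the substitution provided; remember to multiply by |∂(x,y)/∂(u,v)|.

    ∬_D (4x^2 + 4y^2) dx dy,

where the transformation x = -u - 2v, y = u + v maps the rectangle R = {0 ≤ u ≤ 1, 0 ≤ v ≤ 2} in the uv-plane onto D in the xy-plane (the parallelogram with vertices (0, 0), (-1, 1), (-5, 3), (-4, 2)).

Compute the Jacobian determinant of (x, y) with respect to (u, v):

    ∂(x,y)/∂(u,v) = | -1  -2 | = (-1)(1) - (-2)(1) = 1.
                   | 1  1 |

Its absolute value is |J| = 1 (the area scaling factor).

Substituting x = -u - 2v, y = u + v into the integrand,

    4x^2 + 4y^2 → 8u^2 + 24u v + 20v^2,

so the integral becomes

    ∬_R (8u^2 + 24u v + 20v^2) · |J| du dv = ∫_0^1 ∫_0^2 (8u^2 + 24u v + 20v^2) dv du.

Inner (v): 16u^2 + 48u + 160/3.
Outer (u): 248/3.

Therefore ∬_D (4x^2 + 4y^2) dx dy = 248/3.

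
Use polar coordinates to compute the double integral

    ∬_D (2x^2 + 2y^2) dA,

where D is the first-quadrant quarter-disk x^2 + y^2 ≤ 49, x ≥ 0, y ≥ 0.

The region D is 0 ≤ r ≤ 7, 0 ≤ θ ≤ π/2 in polar coordinates, where x = r cos(θ), y = r sin(θ), and dA = r dr dθ.

Under the substitution, the integrand becomes 2r^2, so

    ∬_D (2x^2 + 2y^2) dA = ∫_{0}^{π/2} ∫_{0}^{7} (2r^2) · r dr dθ.

Inner integral (in r): ∫_{0}^{7} (2r^2) · r dr = 2401/2.

Outer integral (in θ): ∫_{0}^{π/2} (2401/2) dθ = 2401π/4.

Therefore ∬_D (2x^2 + 2y^2) dA = 2401π/4.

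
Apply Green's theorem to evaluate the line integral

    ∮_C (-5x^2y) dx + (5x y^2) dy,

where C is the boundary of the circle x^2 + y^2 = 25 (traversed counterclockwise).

Green's theorem converts the closed line integral into a double integral over the enclosed region D:

    ∮_C P dx + Q dy = ∬_D (∂Q/∂x - ∂P/∂y) dA.

Here P = -5x^2y, Q = 5x y^2, so

    ∂Q/∂x = 5y^2,    ∂P/∂y = -5x^2,
    ∂Q/∂x - ∂P/∂y = 5x^2 + 5y^2.

D is the region x^2 + y^2 ≤ 25. Evaluating the double integral:

In polar coordinates (x = r cos θ, y = r sin θ, dA = r dr dθ) the integrand becomes 5r^2, so

    ∬_D (5x^2 + 5y^2) dA = ∫_0^{2π} ∫_0^{5} (5r^2) · r dr dθ.

Inner (r from 0 to 5): 3125/4.
Outer (θ from 0 to 2π): 3125π/2.

Therefore ∮_C P dx + Q dy = 3125π/2.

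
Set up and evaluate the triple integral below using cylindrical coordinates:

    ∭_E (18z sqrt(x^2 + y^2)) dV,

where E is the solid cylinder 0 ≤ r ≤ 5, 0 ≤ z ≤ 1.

In cylindrical coordinates, x = r cos(θ), y = r sin(θ), z = z, and dV = r dr dθ dz.

The integrand becomes 18r z, so

    ∭_E (18z sqrt(x^2 + y^2)) dV = ∫_{0}^{2π} ∫_{0}^{5} ∫_{0}^{1} (18r z) · r dz dr dθ.

Inner (z): 9r^2.
Middle (r from 0 to 5): 375.
Outer (θ): 750π.

Therefore the triple integral equals 750π.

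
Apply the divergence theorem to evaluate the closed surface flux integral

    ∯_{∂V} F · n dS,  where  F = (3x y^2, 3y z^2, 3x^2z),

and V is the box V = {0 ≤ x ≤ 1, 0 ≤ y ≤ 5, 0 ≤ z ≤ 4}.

By the divergence theorem,

    ∯_{∂V} F · n dS = ∭_V (∇ · F) dV.

Compute the divergence:
    ∇ · F = ∂F_x/∂x + ∂F_y/∂y + ∂F_z/∂z = 3y^2 + 3z^2 + 3x^2 = 3x^2 + 3y^2 + 3z^2.

V is a rectangular box, so dV = dx dy dz with 0 ≤ x ≤ 1, 0 ≤ y ≤ 5, 0 ≤ z ≤ 4.

Integrate (3x^2 + 3y^2 + 3z^2) over V as an iterated integral:

    ∭_V (∇·F) dV = ∫_0^{1} ∫_0^{5} ∫_0^{4} (3x^2 + 3y^2 + 3z^2) dz dy dx.

Inner (z from 0 to 4): 12x^2 + 12y^2 + 64.
Middle (y from 0 to 5): 60x^2 + 820.
Outer (x from 0 to 1): 840.

Therefore ∯_{∂V} F · n dS = 840.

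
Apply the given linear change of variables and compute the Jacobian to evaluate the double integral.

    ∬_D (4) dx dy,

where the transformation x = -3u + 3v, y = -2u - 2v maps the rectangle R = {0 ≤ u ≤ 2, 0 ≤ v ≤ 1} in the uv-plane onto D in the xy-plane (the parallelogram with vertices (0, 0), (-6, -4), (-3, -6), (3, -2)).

Compute the Jacobian determinant of (x, y) with respect to (u, v):

    ∂(x,y)/∂(u,v) = | -3  3 | = (-3)(-2) - (3)(-2) = 12.
                   | -2  -2 |

Its absolute value is |J| = 12 (the area scaling factor).

Substituting x = -3u + 3v, y = -2u - 2v into the integrand,

    4 → 4,

so the integral becomes

    ∬_R (4) · |J| du dv = ∫_0^2 ∫_0^1 (48) dv du.

Inner (v): 48.
Outer (u): 96.

Therefore ∬_D (4) dx dy = 96.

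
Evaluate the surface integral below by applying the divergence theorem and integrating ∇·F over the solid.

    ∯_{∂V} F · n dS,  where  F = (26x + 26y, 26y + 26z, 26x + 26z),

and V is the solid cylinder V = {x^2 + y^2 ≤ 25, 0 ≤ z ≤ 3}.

By the divergence theorem,

    ∯_{∂V} F · n dS = ∭_V (∇ · F) dV.

Compute the divergence:
    ∇ · F = ∂F_x/∂x + ∂F_y/∂y + ∂F_z/∂z = 26 + 26 + 26 = 78.

In cylindrical coordinates, x = r cos(θ), y = r sin(θ), z = z, dV = r dr dθ dz, with 0 ≤ r ≤ 5, 0 ≤ θ ≤ 2π, 0 ≤ z ≤ 3.

The integrand, after substitution and multiplying by the volume element, becomes (78) · r, so

    ∭_V (∇·F) dV = ∫_0^{2π} ∫_0^{5} ∫_0^{3} (78) · r dz dr dθ.

Inner (z from 0 to 3): 234r.
Middle (r from 0 to 5): 2925.
Outer (θ from 0 to 2π): 5850π.

Therefore ∯_{∂V} F · n dS = 5850π.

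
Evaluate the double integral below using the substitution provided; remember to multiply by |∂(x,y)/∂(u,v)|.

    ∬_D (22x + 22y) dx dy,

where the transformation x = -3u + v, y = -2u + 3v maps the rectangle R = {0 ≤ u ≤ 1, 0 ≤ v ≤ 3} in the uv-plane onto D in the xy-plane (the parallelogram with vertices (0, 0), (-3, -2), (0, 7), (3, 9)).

Compute the Jacobian determinant of (x, y) with respect to (u, v):

    ∂(x,y)/∂(u,v) = | -3  1 | = (-3)(3) - (1)(-2) = -7.
                   | -2  3 |

Its absolute value is |J| = 7 (the area scaling factor).

Substituting x = -3u + v, y = -2u + 3v into the integrand,

    22x + 22y → -110u + 88v,

so the integral becomes

    ∬_R (-110u + 88v) · |J| du dv = ∫_0^1 ∫_0^3 (-770u + 616v) dv du.

Inner (v): 2772 - 2310u.
Outer (u): 1617.

Therefore ∬_D (22x + 22y) dx dy = 1617.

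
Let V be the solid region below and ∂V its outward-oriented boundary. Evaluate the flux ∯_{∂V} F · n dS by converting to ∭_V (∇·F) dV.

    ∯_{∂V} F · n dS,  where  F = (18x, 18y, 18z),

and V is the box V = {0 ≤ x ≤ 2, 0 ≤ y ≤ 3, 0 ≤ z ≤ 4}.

By the divergence theorem,

    ∯_{∂V} F · n dS = ∭_V (∇ · F) dV.

Compute the divergence:
    ∇ · F = ∂F_x/∂x + ∂F_y/∂y + ∂F_z/∂z = 18 + 18 + 18 = 54.

V is a rectangular box, so dV = dx dy dz with 0 ≤ x ≤ 2, 0 ≤ y ≤ 3, 0 ≤ z ≤ 4.

Integrate (54) over V as an iterated integral:

    ∭_V (∇·F) dV = ∫_0^{2} ∫_0^{3} ∫_0^{4} (54) dz dy dx.

Inner (z from 0 to 4): 216.
Middle (y from 0 to 3): 648.
Outer (x from 0 to 2): 1296.

Therefore ∯_{∂V} F · n dS = 1296.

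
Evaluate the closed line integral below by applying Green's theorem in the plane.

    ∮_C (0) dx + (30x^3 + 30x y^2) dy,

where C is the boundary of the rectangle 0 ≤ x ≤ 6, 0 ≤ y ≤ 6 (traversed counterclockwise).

Green's theorem converts the closed line integral into a double integral over the enclosed region D:

    ∮_C P dx + Q dy = ∬_D (∂Q/∂x - ∂P/∂y) dA.

Here P = 0, Q = 30x^3 + 30x y^2, so

    ∂Q/∂x = 90x^2 + 30y^2,    ∂P/∂y = 0,
    ∂Q/∂x - ∂P/∂y = 90x^2 + 30y^2.

D is the region 0 ≤ x ≤ 6, 0 ≤ y ≤ 6. Evaluating the double integral:

    ∬_D (90x^2 + 30y^2) dA = ∫_0^{6} ∫_0^{6} (90x^2 + 30y^2) dy dx.

Inner (y from 0 to 6): 540x^2 + 2160.
Outer (x from 0 to 6): 51840.

Therefore ∮_C P dx + Q dy = 51840.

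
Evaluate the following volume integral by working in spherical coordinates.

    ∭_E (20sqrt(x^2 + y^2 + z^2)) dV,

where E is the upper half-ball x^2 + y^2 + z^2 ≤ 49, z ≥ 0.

In spherical coordinates, x = ρ sin(φ) cos(θ), y = ρ sin(φ) sin(θ), z = ρ cos(φ), and dV = ρ^2 sin(φ) dρ dφ dθ.

The integrand becomes 20ρ, so

    ∭_E (20sqrt(x^2 + y^2 + z^2)) dV = ∫_{0}^{2π} ∫_{0}^{π/2} ∫_{0}^{7} (20ρ) · ρ^2 sin(φ) dρ dφ dθ.

Inner (ρ): 12005sin(φ).
Middle (φ): 12005.
Outer (θ): 24010π.

Therefore the triple integral equals 24010π.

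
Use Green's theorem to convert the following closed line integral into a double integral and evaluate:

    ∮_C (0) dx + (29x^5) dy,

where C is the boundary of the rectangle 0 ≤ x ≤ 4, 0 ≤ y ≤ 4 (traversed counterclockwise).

Green's theorem converts the closed line integral into a double integral over the enclosed region D:

    ∮_C P dx + Q dy = ∬_D (∂Q/∂x - ∂P/∂y) dA.

Here P = 0, Q = 29x^5, so

    ∂Q/∂x = 145x^4,    ∂P/∂y = 0,
    ∂Q/∂x - ∂P/∂y = 145x^4.

D is the region 0 ≤ x ≤ 4, 0 ≤ y ≤ 4. Evaluating the double integral:

    ∬_D (145x^4) dA = ∫_0^{4} ∫_0^{4} (145x^4) dy dx.

Inner (y from 0 to 4): 580x^4.
Outer (x from 0 to 4): 118784.

Therefore ∮_C P dx + Q dy = 118784.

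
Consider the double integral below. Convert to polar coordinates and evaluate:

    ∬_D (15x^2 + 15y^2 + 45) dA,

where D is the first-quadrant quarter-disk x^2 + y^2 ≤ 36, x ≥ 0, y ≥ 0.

The region D is 0 ≤ r ≤ 6, 0 ≤ θ ≤ π/2 in polar coordinates, where x = r cos(θ), y = r sin(θ), and dA = r dr dθ.

Under the substitution, the integrand becomes 15r^2 + 45, so

    ∬_D (15x^2 + 15y^2 + 45) dA = ∫_{0}^{π/2} ∫_{0}^{6} (15r^2 + 45) · r dr dθ.

Inner integral (in r): ∫_{0}^{6} (15r^2 + 45) · r dr = 5670.

Outer integral (in θ): ∫_{0}^{π/2} (5670) dθ = 2835π.

Therefore ∬_D (15x^2 + 15y^2 + 45) dA = 2835π.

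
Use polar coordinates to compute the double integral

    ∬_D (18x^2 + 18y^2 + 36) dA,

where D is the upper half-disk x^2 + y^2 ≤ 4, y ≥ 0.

The region D is 0 ≤ r ≤ 2, 0 ≤ θ ≤ π in polar coordinates, where x = r cos(θ), y = r sin(θ), and dA = r dr dθ.

Under the substitution, the integrand becomes 18r^2 + 36, so

    ∬_D (18x^2 + 18y^2 + 36) dA = ∫_{0}^{π} ∫_{0}^{2} (18r^2 + 36) · r dr dθ.

Inner integral (in r): ∫_{0}^{2} (18r^2 + 36) · r dr = 144.

Outer integral (in θ): ∫_{0}^{π} (144) dθ = 144π.

Therefore ∬_D (18x^2 + 18y^2 + 36) dA = 144π.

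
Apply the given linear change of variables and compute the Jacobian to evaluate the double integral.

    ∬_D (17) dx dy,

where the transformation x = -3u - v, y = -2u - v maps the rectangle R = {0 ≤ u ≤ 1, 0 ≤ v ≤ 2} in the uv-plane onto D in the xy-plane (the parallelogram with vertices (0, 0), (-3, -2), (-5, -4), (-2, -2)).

Compute the Jacobian determinant of (x, y) with respect to (u, v):

    ∂(x,y)/∂(u,v) = | -3  -1 | = (-3)(-1) - (-1)(-2) = 1.
                   | -2  -1 |

Its absolute value is |J| = 1 (the area scaling factor).

Substituting x = -3u - v, y = -2u - v into the integrand,

    17 → 17,

so the integral becomes

    ∬_R (17) · |J| du dv = ∫_0^1 ∫_0^2 (17) dv du.

Inner (v): 34.
Outer (u): 34.

Therefore ∬_D (17) dx dy = 34.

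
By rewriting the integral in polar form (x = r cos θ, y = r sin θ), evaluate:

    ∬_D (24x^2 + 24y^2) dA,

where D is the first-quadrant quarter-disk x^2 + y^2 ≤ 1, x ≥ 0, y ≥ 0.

The region D is 0 ≤ r ≤ 1, 0 ≤ θ ≤ π/2 in polar coordinates, where x = r cos(θ), y = r sin(θ), and dA = r dr dθ.

Under the substitution, the integrand becomes 24r^2, so

    ∬_D (24x^2 + 24y^2) dA = ∫_{0}^{π/2} ∫_{0}^{1} (24r^2) · r dr dθ.

Inner integral (in r): ∫_{0}^{1} (24r^2) · r dr = 6.

Outer integral (in θ): ∫_{0}^{π/2} (6) dθ = 3π.

Therefore ∬_D (24x^2 + 24y^2) dA = 3π.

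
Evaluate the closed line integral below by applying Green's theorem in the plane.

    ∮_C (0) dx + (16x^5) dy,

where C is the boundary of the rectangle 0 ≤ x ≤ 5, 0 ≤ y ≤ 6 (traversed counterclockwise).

Green's theorem converts the closed line integral into a double integral over the enclosed region D:

    ∮_C P dx + Q dy = ∬_D (∂Q/∂x - ∂P/∂y) dA.

Here P = 0, Q = 16x^5, so

    ∂Q/∂x = 80x^4,    ∂P/∂y = 0,
    ∂Q/∂x - ∂P/∂y = 80x^4.

D is the region 0 ≤ x ≤ 5, 0 ≤ y ≤ 6. Evaluating the double integral:

    ∬_D (80x^4) dA = ∫_0^{5} ∫_0^{6} (80x^4) dy dx.

Inner (y from 0 to 6): 480x^4.
Outer (x from 0 to 5): 300000.

Therefore ∮_C P dx + Q dy = 300000.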